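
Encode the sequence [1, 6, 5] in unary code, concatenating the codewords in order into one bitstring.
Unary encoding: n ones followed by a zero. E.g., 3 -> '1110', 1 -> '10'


Encode each number as n ones followed by a terminating 0:
  1 -> 10 (2 bits)
  6 -> 1111110 (7 bits)
  5 -> 111110 (6 bits)
Total length = 2 + 7 + 6 = 15 bits.

Unary([1, 6, 5]) = 101111110111110 (15 bits)


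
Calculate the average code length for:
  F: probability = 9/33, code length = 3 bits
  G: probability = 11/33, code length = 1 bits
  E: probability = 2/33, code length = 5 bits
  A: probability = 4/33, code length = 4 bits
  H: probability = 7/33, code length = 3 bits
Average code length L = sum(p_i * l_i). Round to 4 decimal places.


Weighted contributions p_i * l_i:
  F: (9/33) * 3 = 27/33
  G: (11/33) * 1 = 11/33
  E: (2/33) * 5 = 10/33
  A: (4/33) * 4 = 16/33
  H: (7/33) * 3 = 21/33
Sum = (27 + 11 + 10 + 16 + 21)/33 = 85/33

L = 85/33 = 2.5758 bits/symbol


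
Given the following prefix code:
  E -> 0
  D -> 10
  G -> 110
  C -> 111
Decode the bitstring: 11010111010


Decoding step by step:
Bits 110 -> G
Bits 10 -> D
Bits 111 -> C
Bits 0 -> E
Bits 10 -> D


Decoded message: GDCED


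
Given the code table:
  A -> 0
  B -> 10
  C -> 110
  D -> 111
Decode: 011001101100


Decoding:
0 -> A
110 -> C
0 -> A
110 -> C
110 -> C
0 -> A


Result: ACACCA


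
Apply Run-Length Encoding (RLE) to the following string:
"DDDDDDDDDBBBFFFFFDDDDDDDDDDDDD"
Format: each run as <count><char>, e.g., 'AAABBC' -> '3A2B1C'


Scanning runs left to right:
  i=0: run of 'D' x 9 -> '9D'
  i=9: run of 'B' x 3 -> '3B'
  i=12: run of 'F' x 5 -> '5F'
  i=17: run of 'D' x 13 -> '13D'

RLE = 9D3B5F13D


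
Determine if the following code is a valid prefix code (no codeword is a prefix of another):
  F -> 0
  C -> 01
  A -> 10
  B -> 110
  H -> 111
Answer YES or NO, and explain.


Checking each pair (does one codeword prefix another?):
  F='0' vs C='01': prefix -- VIOLATION

NO -- this is NOT a valid prefix code. F (0) is a prefix of C (01).


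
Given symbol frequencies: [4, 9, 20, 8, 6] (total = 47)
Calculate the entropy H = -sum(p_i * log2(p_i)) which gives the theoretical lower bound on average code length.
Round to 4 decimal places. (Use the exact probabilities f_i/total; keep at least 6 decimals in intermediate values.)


Per-symbol terms -p_i * log2(p_i) with p_i = f_i/47:
  p = 4/47 = 0.085106: log2(p) = -3.554589, -p*log2(p) = 0.302518
  p = 9/47 = 0.191489: log2(p) = -2.384664, -p*log2(p) = 0.456638
  p = 20/47 = 0.425532: log2(p) = -1.232661, -p*log2(p) = 0.524536
  p = 8/47 = 0.170213: log2(p) = -2.554589, -p*log2(p) = 0.434824
  p = 6/47 = 0.127660: log2(p) = -2.969626, -p*log2(p) = 0.379101
H = 0.302518 + 0.456638 + 0.524536 + 0.434824 + 0.379101 = 2.097617

H = 2.0976 bits/symbol


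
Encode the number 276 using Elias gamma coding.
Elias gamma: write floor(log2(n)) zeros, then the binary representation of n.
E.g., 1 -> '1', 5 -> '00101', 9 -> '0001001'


num_bits = floor(log2(276)) + 1 = 9
leading_zeros = num_bits - 1 = 8
binary(276) = 100010100

Elias gamma(276) = '00000000' + '100010100' = 00000000100010100 (17 bits)


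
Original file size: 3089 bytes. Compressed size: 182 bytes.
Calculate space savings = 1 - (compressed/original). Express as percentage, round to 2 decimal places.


ratio = compressed/original = 182/3089 = 0.058919
savings = 1 - ratio = 1 - 0.058919 = 0.941081
as a percentage: 0.941081 * 100 = 94.11%

Space savings = 1 - 182/3089 = 94.11%


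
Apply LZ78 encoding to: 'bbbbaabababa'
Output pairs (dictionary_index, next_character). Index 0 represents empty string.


LZ78 encoding steps:
Dictionary: {0: ''}
Step 1: w='' (idx 0), next='b' -> output (0, 'b'), add 'b' as idx 1
Step 2: w='b' (idx 1), next='b' -> output (1, 'b'), add 'bb' as idx 2
Step 3: w='b' (idx 1), next='a' -> output (1, 'a'), add 'ba' as idx 3
Step 4: w='' (idx 0), next='a' -> output (0, 'a'), add 'a' as idx 4
Step 5: w='ba' (idx 3), next='b' -> output (3, 'b'), add 'bab' as idx 5
Step 6: w='a' (idx 4), next='b' -> output (4, 'b'), add 'ab' as idx 6
Step 7: w='a' (idx 4), end of input -> output (4, '')


Encoded: [(0, 'b'), (1, 'b'), (1, 'a'), (0, 'a'), (3, 'b'), (4, 'b'), (4, '')]


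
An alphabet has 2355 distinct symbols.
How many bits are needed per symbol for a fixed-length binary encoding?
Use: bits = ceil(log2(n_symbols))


log2(2355) = 11.2015
Bracket: 2^11 = 2048 < 2355 <= 2^12 = 4096
So ceil(log2(2355)) = 12

bits = ceil(log2(2355)) = ceil(11.2015) = 12 bits


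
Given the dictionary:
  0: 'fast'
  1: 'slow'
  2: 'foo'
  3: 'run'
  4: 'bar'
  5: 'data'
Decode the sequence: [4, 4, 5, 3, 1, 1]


Look up each index in the dictionary:
  4 -> 'bar'
  4 -> 'bar'
  5 -> 'data'
  3 -> 'run'
  1 -> 'slow'
  1 -> 'slow'

Decoded: "bar bar data run slow slow"


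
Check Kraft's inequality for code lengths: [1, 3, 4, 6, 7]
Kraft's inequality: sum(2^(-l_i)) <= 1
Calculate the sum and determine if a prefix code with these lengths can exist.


Sum = 2^(-1) + 2^(-3) + 2^(-4) + 2^(-6) + 2^(-7)
    = 0.5 + 0.125 + 0.0625 + 0.015625 + 0.0078125
    = 91/128 = 0.7109375
Since 0.7109375 <= 1, Kraft's inequality IS satisfied.
A prefix code with these lengths CAN exist.

Kraft sum = 0.7109375. Satisfied.


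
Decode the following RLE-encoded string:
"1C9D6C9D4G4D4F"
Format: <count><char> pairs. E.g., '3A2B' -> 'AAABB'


Expanding each <count><char> pair:
  1C -> 'C'
  9D -> 'DDDDDDDDD'
  6C -> 'CCCCCC'
  9D -> 'DDDDDDDDD'
  4G -> 'GGGG'
  4D -> 'DDDD'
  4F -> 'FFFF'

Decoded = CDDDDDDDDDCCCCCCDDDDDDDDDGGGGDDDDFFFF


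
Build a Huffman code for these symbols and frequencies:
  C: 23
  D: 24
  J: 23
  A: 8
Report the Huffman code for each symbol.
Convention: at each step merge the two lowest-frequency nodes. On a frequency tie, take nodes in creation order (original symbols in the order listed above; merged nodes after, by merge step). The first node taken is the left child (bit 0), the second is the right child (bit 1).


Huffman tree construction:
Step 1: Merge A(8) + C(23) = 31
Step 2: Merge J(23) + D(24) = 47
Step 3: Merge (A+C)(31) + (J+D)(47) = 78
Read each symbol's code off the tree from the root (left child = 0, right child = 1).

Codes:
  C: 01 (length 2)
  D: 11 (length 2)
  J: 10 (length 2)
  A: 00 (length 2)
Average code length: 156/78 = 2.0000 bits/symbol


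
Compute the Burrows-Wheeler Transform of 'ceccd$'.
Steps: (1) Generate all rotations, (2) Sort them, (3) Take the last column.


Rotations (sorted):
  0: $ceccd -> last char: d
  1: ccd$ce -> last char: e
  2: cd$cec -> last char: c
  3: ceccd$ -> last char: $
  4: d$cecc -> last char: c
  5: eccd$c -> last char: c


BWT = dec$cc


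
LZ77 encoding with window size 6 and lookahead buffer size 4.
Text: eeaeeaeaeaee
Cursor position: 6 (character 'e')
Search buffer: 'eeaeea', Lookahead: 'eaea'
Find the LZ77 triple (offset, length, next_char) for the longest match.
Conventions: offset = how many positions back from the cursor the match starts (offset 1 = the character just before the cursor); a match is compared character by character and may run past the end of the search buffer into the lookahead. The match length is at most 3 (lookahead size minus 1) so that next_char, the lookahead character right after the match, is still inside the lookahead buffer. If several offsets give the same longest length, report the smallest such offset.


Try each offset into the search buffer:
  offset=1 (pos 5, char 'a'): match length 0
  offset=2 (pos 4, char 'e'): match length 3
  offset=3 (pos 3, char 'e'): match length 1
  offset=4 (pos 2, char 'a'): match length 0
  offset=5 (pos 1, char 'e'): match length 3
  offset=6 (pos 0, char 'e'): match length 1
Longest match has length 3, found at offsets 2, 5; take the smallest, offset 2.
next_char = character at position 6 + 3 = 9 -> 'a'

Best match: offset=2, length=3 (matching 'eae' starting at position 4)
LZ77 triple: (2, 3, 'a')


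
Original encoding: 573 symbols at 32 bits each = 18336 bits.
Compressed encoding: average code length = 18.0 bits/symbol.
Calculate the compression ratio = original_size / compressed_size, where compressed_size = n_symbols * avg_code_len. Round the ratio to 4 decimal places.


original_size = n_symbols * orig_bits = 573 * 32 = 18336 bits
compressed_size = n_symbols * avg_code_len = 573 * 18.0 = 10314.0 bits
ratio = original_size / compressed_size = 18336 / 10314.0 = 1.7778

Compression ratio = 1.7778


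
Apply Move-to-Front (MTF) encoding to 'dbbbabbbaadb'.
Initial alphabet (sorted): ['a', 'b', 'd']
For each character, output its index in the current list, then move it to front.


MTF encoding:
'd': index 2 in ['a', 'b', 'd'] -> ['d', 'a', 'b']
'b': index 2 in ['d', 'a', 'b'] -> ['b', 'd', 'a']
'b': index 0 in ['b', 'd', 'a'] -> ['b', 'd', 'a']
'b': index 0 in ['b', 'd', 'a'] -> ['b', 'd', 'a']
'a': index 2 in ['b', 'd', 'a'] -> ['a', 'b', 'd']
'b': index 1 in ['a', 'b', 'd'] -> ['b', 'a', 'd']
'b': index 0 in ['b', 'a', 'd'] -> ['b', 'a', 'd']
'b': index 0 in ['b', 'a', 'd'] -> ['b', 'a', 'd']
'a': index 1 in ['b', 'a', 'd'] -> ['a', 'b', 'd']
'a': index 0 in ['a', 'b', 'd'] -> ['a', 'b', 'd']
'd': index 2 in ['a', 'b', 'd'] -> ['d', 'a', 'b']
'b': index 2 in ['d', 'a', 'b'] -> ['b', 'd', 'a']


Output: [2, 2, 0, 0, 2, 1, 0, 0, 1, 0, 2, 2]


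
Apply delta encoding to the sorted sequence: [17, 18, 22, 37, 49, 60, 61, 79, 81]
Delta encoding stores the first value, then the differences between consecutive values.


First value: 17
Deltas:
  18 - 17 = 1
  22 - 18 = 4
  37 - 22 = 15
  49 - 37 = 12
  60 - 49 = 11
  61 - 60 = 1
  79 - 61 = 18
  81 - 79 = 2


Delta encoded: [17, 1, 4, 15, 12, 11, 1, 18, 2]


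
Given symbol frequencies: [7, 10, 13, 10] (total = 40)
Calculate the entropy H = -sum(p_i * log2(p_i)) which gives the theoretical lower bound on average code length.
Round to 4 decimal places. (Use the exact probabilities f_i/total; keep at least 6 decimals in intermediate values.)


Per-symbol terms -p_i * log2(p_i) with p_i = f_i/40:
  p = 7/40 = 0.175000: log2(p) = -2.514573, -p*log2(p) = 0.440050
  p = 10/40 = 0.250000: log2(p) = -2.000000, -p*log2(p) = 0.500000
  p = 13/40 = 0.325000: log2(p) = -1.621488, -p*log2(p) = 0.526984
  p = 10/40 = 0.250000: log2(p) = -2.000000, -p*log2(p) = 0.500000
H = 0.440050 + 0.500000 + 0.526984 + 0.500000 = 1.967034

H = 1.967 bits/symbol


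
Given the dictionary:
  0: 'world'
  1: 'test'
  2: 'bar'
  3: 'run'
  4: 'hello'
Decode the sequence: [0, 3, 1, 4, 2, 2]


Look up each index in the dictionary:
  0 -> 'world'
  3 -> 'run'
  1 -> 'test'
  4 -> 'hello'
  2 -> 'bar'
  2 -> 'bar'

Decoded: "world run test hello bar bar"


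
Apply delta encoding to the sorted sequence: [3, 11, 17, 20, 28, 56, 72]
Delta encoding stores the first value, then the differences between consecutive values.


First value: 3
Deltas:
  11 - 3 = 8
  17 - 11 = 6
  20 - 17 = 3
  28 - 20 = 8
  56 - 28 = 28
  72 - 56 = 16


Delta encoded: [3, 8, 6, 3, 8, 28, 16]


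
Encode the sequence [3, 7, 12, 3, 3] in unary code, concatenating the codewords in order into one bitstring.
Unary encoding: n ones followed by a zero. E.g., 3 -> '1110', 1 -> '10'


Encode each number as n ones followed by a terminating 0:
  3 -> 1110 (4 bits)
  7 -> 11111110 (8 bits)
  12 -> 1111111111110 (13 bits)
  3 -> 1110 (4 bits)
  3 -> 1110 (4 bits)
Total length = 4 + 8 + 13 + 4 + 4 = 33 bits.

Unary([3, 7, 12, 3, 3]) = 111011111110111111111111011101110 (33 bits)


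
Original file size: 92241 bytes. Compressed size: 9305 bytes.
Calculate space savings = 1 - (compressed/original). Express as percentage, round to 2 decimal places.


ratio = compressed/original = 9305/92241 = 0.100877
savings = 1 - ratio = 1 - 0.100877 = 0.899123
as a percentage: 0.899123 * 100 = 89.91%

Space savings = 1 - 9305/92241 = 89.91%


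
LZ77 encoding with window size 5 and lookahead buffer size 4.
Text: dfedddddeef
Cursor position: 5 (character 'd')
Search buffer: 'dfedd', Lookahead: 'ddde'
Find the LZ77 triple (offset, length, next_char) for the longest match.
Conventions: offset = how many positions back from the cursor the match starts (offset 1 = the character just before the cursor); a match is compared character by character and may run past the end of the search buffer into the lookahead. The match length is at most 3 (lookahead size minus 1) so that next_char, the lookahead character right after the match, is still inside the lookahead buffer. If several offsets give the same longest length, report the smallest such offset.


Try each offset into the search buffer:
  offset=1 (pos 4, char 'd'): match length 3
  offset=2 (pos 3, char 'd'): match length 3
  offset=3 (pos 2, char 'e'): match length 0
  offset=4 (pos 1, char 'f'): match length 0
  offset=5 (pos 0, char 'd'): match length 1
Longest match has length 3, found at offsets 1, 2; take the smallest, offset 1.
next_char = character at position 5 + 3 = 8 -> 'e'

Best match: offset=1, length=3 (matching 'ddd' starting at position 4)
LZ77 triple: (1, 3, 'e')


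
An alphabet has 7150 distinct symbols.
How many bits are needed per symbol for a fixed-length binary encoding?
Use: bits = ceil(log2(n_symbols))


log2(7150) = 12.8037
Bracket: 2^12 = 4096 < 7150 <= 2^13 = 8192
So ceil(log2(7150)) = 13

bits = ceil(log2(7150)) = ceil(12.8037) = 13 bits


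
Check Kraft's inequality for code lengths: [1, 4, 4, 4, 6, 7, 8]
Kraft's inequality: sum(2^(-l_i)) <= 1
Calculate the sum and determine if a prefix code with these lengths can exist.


Sum = 2^(-1) + 2^(-4) + 2^(-4) + 2^(-4) + 2^(-6) + 2^(-7) + 2^(-8)
    = 0.5 + 0.0625 + 0.0625 + 0.0625 + 0.015625 + 0.0078125 + 0.00390625
    = 183/256 = 0.71484375
Since 0.71484375 <= 1, Kraft's inequality IS satisfied.
A prefix code with these lengths CAN exist.

Kraft sum = 0.71484375. Satisfied.


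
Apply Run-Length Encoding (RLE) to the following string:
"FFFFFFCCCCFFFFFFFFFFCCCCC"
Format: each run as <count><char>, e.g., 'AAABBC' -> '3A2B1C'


Scanning runs left to right:
  i=0: run of 'F' x 6 -> '6F'
  i=6: run of 'C' x 4 -> '4C'
  i=10: run of 'F' x 10 -> '10F'
  i=20: run of 'C' x 5 -> '5C'

RLE = 6F4C10F5C


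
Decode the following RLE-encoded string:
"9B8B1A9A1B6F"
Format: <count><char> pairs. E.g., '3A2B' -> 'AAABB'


Expanding each <count><char> pair:
  9B -> 'BBBBBBBBB'
  8B -> 'BBBBBBBB'
  1A -> 'A'
  9A -> 'AAAAAAAAA'
  1B -> 'B'
  6F -> 'FFFFFF'

Decoded = BBBBBBBBBBBBBBBBBAAAAAAAAAABFFFFFF


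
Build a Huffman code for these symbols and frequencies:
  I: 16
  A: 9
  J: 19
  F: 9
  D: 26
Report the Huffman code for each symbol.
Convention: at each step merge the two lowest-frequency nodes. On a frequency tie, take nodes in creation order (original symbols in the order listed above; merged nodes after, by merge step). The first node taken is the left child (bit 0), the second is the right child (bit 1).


Huffman tree construction:
Step 1: Merge A(9) + F(9) = 18
Step 2: Merge I(16) + (A+F)(18) = 34
Step 3: Merge J(19) + D(26) = 45
Step 4: Merge (I+(A+F))(34) + (J+D)(45) = 79
Read each symbol's code off the tree from the root (left child = 0, right child = 1).

Codes:
  I: 00 (length 2)
  A: 010 (length 3)
  J: 10 (length 2)
  F: 011 (length 3)
  D: 11 (length 2)
Average code length: 176/79 = 2.2278 bits/symbol


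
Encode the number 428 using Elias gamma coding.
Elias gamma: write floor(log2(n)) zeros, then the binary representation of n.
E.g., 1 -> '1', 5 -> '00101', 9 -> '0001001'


num_bits = floor(log2(428)) + 1 = 9
leading_zeros = num_bits - 1 = 8
binary(428) = 110101100

Elias gamma(428) = '00000000' + '110101100' = 00000000110101100 (17 bits)


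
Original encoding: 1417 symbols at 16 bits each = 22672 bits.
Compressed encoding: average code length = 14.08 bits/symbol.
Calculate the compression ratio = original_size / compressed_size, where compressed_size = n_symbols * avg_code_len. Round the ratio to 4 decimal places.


original_size = n_symbols * orig_bits = 1417 * 16 = 22672 bits
compressed_size = n_symbols * avg_code_len = 1417 * 14.08 = 19951.36 bits
ratio = original_size / compressed_size = 22672 / 19951.36 = 1.1364

Compression ratio = 1.1364


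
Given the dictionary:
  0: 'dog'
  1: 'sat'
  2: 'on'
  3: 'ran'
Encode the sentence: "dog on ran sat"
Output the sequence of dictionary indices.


Look up each word in the dictionary:
  'dog' -> 0
  'on' -> 2
  'ran' -> 3
  'sat' -> 1

Encoded: [0, 2, 3, 1]


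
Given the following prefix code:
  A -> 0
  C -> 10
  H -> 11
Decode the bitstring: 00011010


Decoding step by step:
Bits 0 -> A
Bits 0 -> A
Bits 0 -> A
Bits 11 -> H
Bits 0 -> A
Bits 10 -> C


Decoded message: AAAHAC


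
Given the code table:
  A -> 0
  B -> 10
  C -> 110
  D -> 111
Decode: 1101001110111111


Decoding:
110 -> C
10 -> B
0 -> A
111 -> D
0 -> A
111 -> D
111 -> D


Result: CBADADD


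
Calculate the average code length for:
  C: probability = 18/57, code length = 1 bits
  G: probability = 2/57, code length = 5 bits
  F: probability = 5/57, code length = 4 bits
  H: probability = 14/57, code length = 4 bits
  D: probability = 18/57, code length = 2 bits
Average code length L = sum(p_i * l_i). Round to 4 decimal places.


Weighted contributions p_i * l_i:
  C: (18/57) * 1 = 18/57
  G: (2/57) * 5 = 10/57
  F: (5/57) * 4 = 20/57
  H: (14/57) * 4 = 56/57
  D: (18/57) * 2 = 36/57
Sum = (18 + 10 + 20 + 56 + 36)/57 = 140/57

L = 140/57 = 2.4561 bits/symbol


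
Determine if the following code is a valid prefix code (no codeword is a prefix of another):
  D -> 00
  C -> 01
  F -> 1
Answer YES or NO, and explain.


Checking each pair (does one codeword prefix another?):
  D='00' vs C='01': no prefix
  D='00' vs F='1': no prefix
  C='01' vs D='00': no prefix
  C='01' vs F='1': no prefix
  F='1' vs D='00': no prefix
  F='1' vs C='01': no prefix
No violation found over all pairs.

YES -- this is a valid prefix code. No codeword is a prefix of any other codeword.


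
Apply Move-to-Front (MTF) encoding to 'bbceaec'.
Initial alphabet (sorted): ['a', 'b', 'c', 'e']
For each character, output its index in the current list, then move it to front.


MTF encoding:
'b': index 1 in ['a', 'b', 'c', 'e'] -> ['b', 'a', 'c', 'e']
'b': index 0 in ['b', 'a', 'c', 'e'] -> ['b', 'a', 'c', 'e']
'c': index 2 in ['b', 'a', 'c', 'e'] -> ['c', 'b', 'a', 'e']
'e': index 3 in ['c', 'b', 'a', 'e'] -> ['e', 'c', 'b', 'a']
'a': index 3 in ['e', 'c', 'b', 'a'] -> ['a', 'e', 'c', 'b']
'e': index 1 in ['a', 'e', 'c', 'b'] -> ['e', 'a', 'c', 'b']
'c': index 2 in ['e', 'a', 'c', 'b'] -> ['c', 'e', 'a', 'b']


Output: [1, 0, 2, 3, 3, 1, 2]


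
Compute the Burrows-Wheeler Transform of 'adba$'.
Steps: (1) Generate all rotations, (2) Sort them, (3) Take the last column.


Rotations (sorted):
  0: $adba -> last char: a
  1: a$adb -> last char: b
  2: adba$ -> last char: $
  3: ba$ad -> last char: d
  4: dba$a -> last char: a


BWT = ab$da


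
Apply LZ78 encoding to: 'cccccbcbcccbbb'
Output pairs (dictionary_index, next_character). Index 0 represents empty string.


LZ78 encoding steps:
Dictionary: {0: ''}
Step 1: w='' (idx 0), next='c' -> output (0, 'c'), add 'c' as idx 1
Step 2: w='c' (idx 1), next='c' -> output (1, 'c'), add 'cc' as idx 2
Step 3: w='cc' (idx 2), next='b' -> output (2, 'b'), add 'ccb' as idx 3
Step 4: w='c' (idx 1), next='b' -> output (1, 'b'), add 'cb' as idx 4
Step 5: w='cc' (idx 2), next='c' -> output (2, 'c'), add 'ccc' as idx 5
Step 6: w='' (idx 0), next='b' -> output (0, 'b'), add 'b' as idx 6
Step 7: w='b' (idx 6), next='b' -> output (6, 'b'), add 'bb' as idx 7


Encoded: [(0, 'c'), (1, 'c'), (2, 'b'), (1, 'b'), (2, 'c'), (0, 'b'), (6, 'b')]


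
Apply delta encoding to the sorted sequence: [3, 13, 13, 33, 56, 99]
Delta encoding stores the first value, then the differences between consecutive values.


First value: 3
Deltas:
  13 - 3 = 10
  13 - 13 = 0
  33 - 13 = 20
  56 - 33 = 23
  99 - 56 = 43


Delta encoded: [3, 10, 0, 20, 23, 43]


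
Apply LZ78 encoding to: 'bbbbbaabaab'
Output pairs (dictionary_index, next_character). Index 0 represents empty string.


LZ78 encoding steps:
Dictionary: {0: ''}
Step 1: w='' (idx 0), next='b' -> output (0, 'b'), add 'b' as idx 1
Step 2: w='b' (idx 1), next='b' -> output (1, 'b'), add 'bb' as idx 2
Step 3: w='bb' (idx 2), next='a' -> output (2, 'a'), add 'bba' as idx 3
Step 4: w='' (idx 0), next='a' -> output (0, 'a'), add 'a' as idx 4
Step 5: w='b' (idx 1), next='a' -> output (1, 'a'), add 'ba' as idx 5
Step 6: w='a' (idx 4), next='b' -> output (4, 'b'), add 'ab' as idx 6


Encoded: [(0, 'b'), (1, 'b'), (2, 'a'), (0, 'a'), (1, 'a'), (4, 'b')]


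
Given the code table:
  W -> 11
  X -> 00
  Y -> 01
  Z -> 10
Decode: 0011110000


Decoding:
00 -> X
11 -> W
11 -> W
00 -> X
00 -> X


Result: XWWXX


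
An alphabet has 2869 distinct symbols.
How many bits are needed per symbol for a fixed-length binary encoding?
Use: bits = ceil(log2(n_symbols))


log2(2869) = 11.4863
Bracket: 2^11 = 2048 < 2869 <= 2^12 = 4096
So ceil(log2(2869)) = 12

bits = ceil(log2(2869)) = ceil(11.4863) = 12 bits


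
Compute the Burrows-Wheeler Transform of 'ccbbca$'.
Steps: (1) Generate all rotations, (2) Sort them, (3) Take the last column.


Rotations (sorted):
  0: $ccbbca -> last char: a
  1: a$ccbbc -> last char: c
  2: bbca$cc -> last char: c
  3: bca$ccb -> last char: b
  4: ca$ccbb -> last char: b
  5: cbbca$c -> last char: c
  6: ccbbca$ -> last char: $


BWT = accbbc$


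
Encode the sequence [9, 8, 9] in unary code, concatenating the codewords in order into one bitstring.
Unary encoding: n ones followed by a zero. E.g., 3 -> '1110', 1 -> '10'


Encode each number as n ones followed by a terminating 0:
  9 -> 1111111110 (10 bits)
  8 -> 111111110 (9 bits)
  9 -> 1111111110 (10 bits)
Total length = 10 + 9 + 10 = 29 bits.

Unary([9, 8, 9]) = 11111111101111111101111111110 (29 bits)


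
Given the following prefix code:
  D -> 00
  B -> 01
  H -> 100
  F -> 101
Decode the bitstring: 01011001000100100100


Decoding step by step:
Bits 01 -> B
Bits 01 -> B
Bits 100 -> H
Bits 100 -> H
Bits 01 -> B
Bits 00 -> D
Bits 100 -> H
Bits 100 -> H


Decoded message: BBHHBDHH


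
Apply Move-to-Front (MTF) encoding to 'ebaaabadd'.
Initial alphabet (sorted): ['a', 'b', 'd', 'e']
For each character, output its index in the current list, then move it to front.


MTF encoding:
'e': index 3 in ['a', 'b', 'd', 'e'] -> ['e', 'a', 'b', 'd']
'b': index 2 in ['e', 'a', 'b', 'd'] -> ['b', 'e', 'a', 'd']
'a': index 2 in ['b', 'e', 'a', 'd'] -> ['a', 'b', 'e', 'd']
'a': index 0 in ['a', 'b', 'e', 'd'] -> ['a', 'b', 'e', 'd']
'a': index 0 in ['a', 'b', 'e', 'd'] -> ['a', 'b', 'e', 'd']
'b': index 1 in ['a', 'b', 'e', 'd'] -> ['b', 'a', 'e', 'd']
'a': index 1 in ['b', 'a', 'e', 'd'] -> ['a', 'b', 'e', 'd']
'd': index 3 in ['a', 'b', 'e', 'd'] -> ['d', 'a', 'b', 'e']
'd': index 0 in ['d', 'a', 'b', 'e'] -> ['d', 'a', 'b', 'e']


Output: [3, 2, 2, 0, 0, 1, 1, 3, 0]


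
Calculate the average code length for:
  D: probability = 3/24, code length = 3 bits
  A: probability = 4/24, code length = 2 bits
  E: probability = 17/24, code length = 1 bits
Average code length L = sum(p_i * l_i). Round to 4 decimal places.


Weighted contributions p_i * l_i:
  D: (3/24) * 3 = 9/24
  A: (4/24) * 2 = 8/24
  E: (17/24) * 1 = 17/24
Sum = (9 + 8 + 17)/24 = 34/24

L = 34/24 = 1.4167 bits/symbol


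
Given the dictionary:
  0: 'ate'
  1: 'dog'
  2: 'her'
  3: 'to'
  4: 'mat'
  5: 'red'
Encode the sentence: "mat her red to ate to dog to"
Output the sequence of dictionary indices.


Look up each word in the dictionary:
  'mat' -> 4
  'her' -> 2
  'red' -> 5
  'to' -> 3
  'ate' -> 0
  'to' -> 3
  'dog' -> 1
  'to' -> 3

Encoded: [4, 2, 5, 3, 0, 3, 1, 3]


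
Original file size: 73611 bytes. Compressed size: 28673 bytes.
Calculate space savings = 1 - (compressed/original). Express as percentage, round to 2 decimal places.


ratio = compressed/original = 28673/73611 = 0.389521
savings = 1 - ratio = 1 - 0.389521 = 0.610479
as a percentage: 0.610479 * 100 = 61.05%

Space savings = 1 - 28673/73611 = 61.05%


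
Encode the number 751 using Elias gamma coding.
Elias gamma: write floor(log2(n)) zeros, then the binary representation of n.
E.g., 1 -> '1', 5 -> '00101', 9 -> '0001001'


num_bits = floor(log2(751)) + 1 = 10
leading_zeros = num_bits - 1 = 9
binary(751) = 1011101111

Elias gamma(751) = '000000000' + '1011101111' = 0000000001011101111 (19 bits)


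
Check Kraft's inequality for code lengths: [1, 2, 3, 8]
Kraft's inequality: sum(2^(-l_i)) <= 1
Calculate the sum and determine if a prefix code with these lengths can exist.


Sum = 2^(-1) + 2^(-2) + 2^(-3) + 2^(-8)
    = 0.5 + 0.25 + 0.125 + 0.00390625
    = 225/256 = 0.87890625
Since 0.87890625 <= 1, Kraft's inequality IS satisfied.
A prefix code with these lengths CAN exist.

Kraft sum = 0.87890625. Satisfied.


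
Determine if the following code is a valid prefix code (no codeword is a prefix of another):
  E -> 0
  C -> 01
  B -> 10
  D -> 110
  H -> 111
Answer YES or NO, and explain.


Checking each pair (does one codeword prefix another?):
  E='0' vs C='01': prefix -- VIOLATION

NO -- this is NOT a valid prefix code. E (0) is a prefix of C (01).


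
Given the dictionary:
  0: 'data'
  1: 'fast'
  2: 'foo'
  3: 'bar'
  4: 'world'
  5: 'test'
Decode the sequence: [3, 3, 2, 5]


Look up each index in the dictionary:
  3 -> 'bar'
  3 -> 'bar'
  2 -> 'foo'
  5 -> 'test'

Decoded: "bar bar foo test"


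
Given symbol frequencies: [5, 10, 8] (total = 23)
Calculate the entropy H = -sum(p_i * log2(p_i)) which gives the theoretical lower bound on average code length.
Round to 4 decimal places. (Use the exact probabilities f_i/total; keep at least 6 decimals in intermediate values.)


Per-symbol terms -p_i * log2(p_i) with p_i = f_i/23:
  p = 5/23 = 0.217391: log2(p) = -2.201634, -p*log2(p) = 0.478616
  p = 10/23 = 0.434783: log2(p) = -1.201634, -p*log2(p) = 0.522450
  p = 8/23 = 0.347826: log2(p) = -1.523562, -p*log2(p) = 0.529935
H = 0.478616 + 0.522450 + 0.529935 = 1.531001

H = 1.531 bits/symbol


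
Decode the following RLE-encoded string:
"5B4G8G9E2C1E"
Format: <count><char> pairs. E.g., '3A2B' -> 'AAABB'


Expanding each <count><char> pair:
  5B -> 'BBBBB'
  4G -> 'GGGG'
  8G -> 'GGGGGGGG'
  9E -> 'EEEEEEEEE'
  2C -> 'CC'
  1E -> 'E'

Decoded = BBBBBGGGGGGGGGGGGEEEEEEEEECCE


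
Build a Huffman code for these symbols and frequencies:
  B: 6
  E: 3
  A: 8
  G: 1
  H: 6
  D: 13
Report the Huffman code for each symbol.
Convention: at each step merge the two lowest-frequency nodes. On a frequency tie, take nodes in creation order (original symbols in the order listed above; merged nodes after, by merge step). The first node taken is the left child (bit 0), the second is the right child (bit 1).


Huffman tree construction:
Step 1: Merge G(1) + E(3) = 4
Step 2: Merge (G+E)(4) + B(6) = 10
Step 3: Merge H(6) + A(8) = 14
Step 4: Merge ((G+E)+B)(10) + D(13) = 23
Step 5: Merge (H+A)(14) + (((G+E)+B)+D)(23) = 37
Read each symbol's code off the tree from the root (left child = 0, right child = 1).

Codes:
  B: 101 (length 3)
  E: 1001 (length 4)
  A: 01 (length 2)
  G: 1000 (length 4)
  H: 00 (length 2)
  D: 11 (length 2)
Average code length: 88/37 = 2.3784 bits/symbol


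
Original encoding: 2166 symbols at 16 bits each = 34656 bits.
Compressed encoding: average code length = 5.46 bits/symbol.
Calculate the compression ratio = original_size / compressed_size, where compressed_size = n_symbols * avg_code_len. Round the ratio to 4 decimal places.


original_size = n_symbols * orig_bits = 2166 * 16 = 34656 bits
compressed_size = n_symbols * avg_code_len = 2166 * 5.46 = 11826.36 bits
ratio = original_size / compressed_size = 34656 / 11826.36 = 2.9304

Compression ratio = 2.9304


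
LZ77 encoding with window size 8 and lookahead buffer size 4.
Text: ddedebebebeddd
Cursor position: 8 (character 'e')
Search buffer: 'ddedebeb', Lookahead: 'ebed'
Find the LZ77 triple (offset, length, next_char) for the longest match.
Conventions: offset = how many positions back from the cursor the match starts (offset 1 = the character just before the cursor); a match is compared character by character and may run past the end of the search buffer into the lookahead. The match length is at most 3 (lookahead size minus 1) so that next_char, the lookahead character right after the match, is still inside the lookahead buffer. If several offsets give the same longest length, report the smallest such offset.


Try each offset into the search buffer:
  offset=1 (pos 7, char 'b'): match length 0
  offset=2 (pos 6, char 'e'): match length 3
  offset=3 (pos 5, char 'b'): match length 0
  offset=4 (pos 4, char 'e'): match length 3
  offset=5 (pos 3, char 'd'): match length 0
  offset=6 (pos 2, char 'e'): match length 1
  offset=7 (pos 1, char 'd'): match length 0
  offset=8 (pos 0, char 'd'): match length 0
Longest match has length 3, found at offsets 2, 4; take the smallest, offset 2.
next_char = character at position 8 + 3 = 11 -> 'd'

Best match: offset=2, length=3 (matching 'ebe' starting at position 6)
LZ77 triple: (2, 3, 'd')


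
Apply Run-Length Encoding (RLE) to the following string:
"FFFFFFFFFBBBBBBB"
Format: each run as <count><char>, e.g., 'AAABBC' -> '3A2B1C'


Scanning runs left to right:
  i=0: run of 'F' x 9 -> '9F'
  i=9: run of 'B' x 7 -> '7B'

RLE = 9F7B


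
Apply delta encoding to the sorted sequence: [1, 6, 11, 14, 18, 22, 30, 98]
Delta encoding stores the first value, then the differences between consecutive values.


First value: 1
Deltas:
  6 - 1 = 5
  11 - 6 = 5
  14 - 11 = 3
  18 - 14 = 4
  22 - 18 = 4
  30 - 22 = 8
  98 - 30 = 68


Delta encoded: [1, 5, 5, 3, 4, 4, 8, 68]


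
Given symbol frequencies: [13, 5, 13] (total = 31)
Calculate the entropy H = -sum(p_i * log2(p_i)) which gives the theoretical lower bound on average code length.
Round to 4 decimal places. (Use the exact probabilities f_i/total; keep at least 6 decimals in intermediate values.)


Per-symbol terms -p_i * log2(p_i) with p_i = f_i/31:
  p = 13/31 = 0.419355: log2(p) = -1.253757, -p*log2(p) = 0.525769
  p = 5/31 = 0.161290: log2(p) = -2.632268, -p*log2(p) = 0.424559
  p = 13/31 = 0.419355: log2(p) = -1.253757, -p*log2(p) = 0.525769
H = 0.525769 + 0.424559 + 0.525769 = 1.476097

H = 1.4761 bits/symbol


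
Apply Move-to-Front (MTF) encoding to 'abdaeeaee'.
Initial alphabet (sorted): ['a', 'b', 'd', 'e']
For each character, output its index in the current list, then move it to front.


MTF encoding:
'a': index 0 in ['a', 'b', 'd', 'e'] -> ['a', 'b', 'd', 'e']
'b': index 1 in ['a', 'b', 'd', 'e'] -> ['b', 'a', 'd', 'e']
'd': index 2 in ['b', 'a', 'd', 'e'] -> ['d', 'b', 'a', 'e']
'a': index 2 in ['d', 'b', 'a', 'e'] -> ['a', 'd', 'b', 'e']
'e': index 3 in ['a', 'd', 'b', 'e'] -> ['e', 'a', 'd', 'b']
'e': index 0 in ['e', 'a', 'd', 'b'] -> ['e', 'a', 'd', 'b']
'a': index 1 in ['e', 'a', 'd', 'b'] -> ['a', 'e', 'd', 'b']
'e': index 1 in ['a', 'e', 'd', 'b'] -> ['e', 'a', 'd', 'b']
'e': index 0 in ['e', 'a', 'd', 'b'] -> ['e', 'a', 'd', 'b']


Output: [0, 1, 2, 2, 3, 0, 1, 1, 0]


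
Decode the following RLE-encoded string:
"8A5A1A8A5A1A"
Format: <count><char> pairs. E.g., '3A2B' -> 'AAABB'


Expanding each <count><char> pair:
  8A -> 'AAAAAAAA'
  5A -> 'AAAAA'
  1A -> 'A'
  8A -> 'AAAAAAAA'
  5A -> 'AAAAA'
  1A -> 'A'

Decoded = AAAAAAAAAAAAAAAAAAAAAAAAAAAA


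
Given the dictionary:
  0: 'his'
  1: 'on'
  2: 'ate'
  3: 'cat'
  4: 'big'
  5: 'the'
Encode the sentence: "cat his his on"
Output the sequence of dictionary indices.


Look up each word in the dictionary:
  'cat' -> 3
  'his' -> 0
  'his' -> 0
  'on' -> 1

Encoded: [3, 0, 0, 1]


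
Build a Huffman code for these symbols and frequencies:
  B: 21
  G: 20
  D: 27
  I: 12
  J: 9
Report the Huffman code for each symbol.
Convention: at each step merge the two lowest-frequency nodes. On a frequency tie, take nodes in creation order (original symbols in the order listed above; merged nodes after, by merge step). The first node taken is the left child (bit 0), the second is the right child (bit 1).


Huffman tree construction:
Step 1: Merge J(9) + I(12) = 21
Step 2: Merge G(20) + B(21) = 41
Step 3: Merge (J+I)(21) + D(27) = 48
Step 4: Merge (G+B)(41) + ((J+I)+D)(48) = 89
Read each symbol's code off the tree from the root (left child = 0, right child = 1).

Codes:
  B: 01 (length 2)
  G: 00 (length 2)
  D: 11 (length 2)
  I: 101 (length 3)
  J: 100 (length 3)
Average code length: 199/89 = 2.2360 bits/symbol


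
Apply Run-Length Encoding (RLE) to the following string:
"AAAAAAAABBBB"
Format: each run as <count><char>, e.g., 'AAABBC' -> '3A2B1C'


Scanning runs left to right:
  i=0: run of 'A' x 8 -> '8A'
  i=8: run of 'B' x 4 -> '4B'

RLE = 8A4B


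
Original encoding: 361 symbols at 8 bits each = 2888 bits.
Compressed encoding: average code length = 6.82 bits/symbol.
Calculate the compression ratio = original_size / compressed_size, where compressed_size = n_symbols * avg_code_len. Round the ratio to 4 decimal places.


original_size = n_symbols * orig_bits = 361 * 8 = 2888 bits
compressed_size = n_symbols * avg_code_len = 361 * 6.82 = 2462.02 bits
ratio = original_size / compressed_size = 2888 / 2462.02 = 1.173

Compression ratio = 1.173


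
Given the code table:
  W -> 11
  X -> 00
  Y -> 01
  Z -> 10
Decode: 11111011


Decoding:
11 -> W
11 -> W
10 -> Z
11 -> W


Result: WWZW


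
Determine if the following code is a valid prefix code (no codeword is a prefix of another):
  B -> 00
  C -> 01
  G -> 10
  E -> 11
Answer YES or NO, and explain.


Checking each pair (does one codeword prefix another?):
  B='00' vs C='01': no prefix
  B='00' vs G='10': no prefix
  B='00' vs E='11': no prefix
  C='01' vs B='00': no prefix
  C='01' vs G='10': no prefix
  C='01' vs E='11': no prefix
  G='10' vs B='00': no prefix
  G='10' vs C='01': no prefix
  G='10' vs E='11': no prefix
  E='11' vs B='00': no prefix
  E='11' vs C='01': no prefix
  E='11' vs G='10': no prefix
No violation found over all pairs.

YES -- this is a valid prefix code. No codeword is a prefix of any other codeword.


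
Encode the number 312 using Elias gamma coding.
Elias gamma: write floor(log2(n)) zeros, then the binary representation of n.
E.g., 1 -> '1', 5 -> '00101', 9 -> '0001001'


num_bits = floor(log2(312)) + 1 = 9
leading_zeros = num_bits - 1 = 8
binary(312) = 100111000

Elias gamma(312) = '00000000' + '100111000' = 00000000100111000 (17 bits)


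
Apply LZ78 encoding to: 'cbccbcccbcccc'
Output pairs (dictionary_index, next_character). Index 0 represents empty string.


LZ78 encoding steps:
Dictionary: {0: ''}
Step 1: w='' (idx 0), next='c' -> output (0, 'c'), add 'c' as idx 1
Step 2: w='' (idx 0), next='b' -> output (0, 'b'), add 'b' as idx 2
Step 3: w='c' (idx 1), next='c' -> output (1, 'c'), add 'cc' as idx 3
Step 4: w='b' (idx 2), next='c' -> output (2, 'c'), add 'bc' as idx 4
Step 5: w='cc' (idx 3), next='b' -> output (3, 'b'), add 'ccb' as idx 5
Step 6: w='cc' (idx 3), next='c' -> output (3, 'c'), add 'ccc' as idx 6
Step 7: w='c' (idx 1), end of input -> output (1, '')


Encoded: [(0, 'c'), (0, 'b'), (1, 'c'), (2, 'c'), (3, 'b'), (3, 'c'), (1, '')]


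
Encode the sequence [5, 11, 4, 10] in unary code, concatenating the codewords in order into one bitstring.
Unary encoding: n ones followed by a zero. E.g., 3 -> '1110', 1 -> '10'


Encode each number as n ones followed by a terminating 0:
  5 -> 111110 (6 bits)
  11 -> 111111111110 (12 bits)
  4 -> 11110 (5 bits)
  10 -> 11111111110 (11 bits)
Total length = 6 + 12 + 5 + 11 = 34 bits.

Unary([5, 11, 4, 10]) = 1111101111111111101111011111111110 (34 bits)


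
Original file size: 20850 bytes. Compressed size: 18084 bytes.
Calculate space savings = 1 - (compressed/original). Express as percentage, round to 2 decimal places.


ratio = compressed/original = 18084/20850 = 0.867338
savings = 1 - ratio = 1 - 0.867338 = 0.132662
as a percentage: 0.132662 * 100 = 13.27%

Space savings = 1 - 18084/20850 = 13.27%


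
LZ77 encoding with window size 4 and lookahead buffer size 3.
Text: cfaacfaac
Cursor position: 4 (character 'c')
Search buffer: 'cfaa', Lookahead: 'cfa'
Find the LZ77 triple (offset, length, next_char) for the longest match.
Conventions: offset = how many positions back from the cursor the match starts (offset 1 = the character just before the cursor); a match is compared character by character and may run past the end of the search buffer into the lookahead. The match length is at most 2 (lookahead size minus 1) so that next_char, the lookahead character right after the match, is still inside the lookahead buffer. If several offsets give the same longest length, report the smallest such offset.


Try each offset into the search buffer:
  offset=1 (pos 3, char 'a'): match length 0
  offset=2 (pos 2, char 'a'): match length 0
  offset=3 (pos 1, char 'f'): match length 0
  offset=4 (pos 0, char 'c'): match length 2
Longest match has length 2 at offset 4.
next_char = character at position 4 + 2 = 6 -> 'a'

Best match: offset=4, length=2 (matching 'cf' starting at position 0)
LZ77 triple: (4, 2, 'a')


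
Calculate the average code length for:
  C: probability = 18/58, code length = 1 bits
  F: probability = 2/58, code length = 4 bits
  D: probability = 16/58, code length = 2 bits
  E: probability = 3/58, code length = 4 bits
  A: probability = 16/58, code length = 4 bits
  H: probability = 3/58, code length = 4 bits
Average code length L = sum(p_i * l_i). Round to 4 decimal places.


Weighted contributions p_i * l_i:
  C: (18/58) * 1 = 18/58
  F: (2/58) * 4 = 8/58
  D: (16/58) * 2 = 32/58
  E: (3/58) * 4 = 12/58
  A: (16/58) * 4 = 64/58
  H: (3/58) * 4 = 12/58
Sum = (18 + 8 + 32 + 12 + 64 + 12)/58 = 146/58

L = 146/58 = 2.5172 bits/symbol


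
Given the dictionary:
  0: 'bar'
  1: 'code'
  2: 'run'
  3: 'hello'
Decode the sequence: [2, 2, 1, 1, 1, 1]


Look up each index in the dictionary:
  2 -> 'run'
  2 -> 'run'
  1 -> 'code'
  1 -> 'code'
  1 -> 'code'
  1 -> 'code'

Decoded: "run run code code code code"


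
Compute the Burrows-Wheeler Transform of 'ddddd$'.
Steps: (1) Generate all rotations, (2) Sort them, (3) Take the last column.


Rotations (sorted):
  0: $ddddd -> last char: d
  1: d$dddd -> last char: d
  2: dd$ddd -> last char: d
  3: ddd$dd -> last char: d
  4: dddd$d -> last char: d
  5: ddddd$ -> last char: $


BWT = ddddd$


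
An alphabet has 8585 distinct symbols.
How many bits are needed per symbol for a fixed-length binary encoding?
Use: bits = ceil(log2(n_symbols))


log2(8585) = 13.0676
Bracket: 2^13 = 8192 < 8585 <= 2^14 = 16384
So ceil(log2(8585)) = 14

bits = ceil(log2(8585)) = ceil(13.0676) = 14 bits


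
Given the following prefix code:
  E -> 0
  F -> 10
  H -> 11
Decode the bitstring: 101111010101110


Decoding step by step:
Bits 10 -> F
Bits 11 -> H
Bits 11 -> H
Bits 0 -> E
Bits 10 -> F
Bits 10 -> F
Bits 11 -> H
Bits 10 -> F


Decoded message: FHHEFFHF


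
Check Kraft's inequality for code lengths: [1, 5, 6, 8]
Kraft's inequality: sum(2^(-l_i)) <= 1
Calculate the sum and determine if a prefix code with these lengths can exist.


Sum = 2^(-1) + 2^(-5) + 2^(-6) + 2^(-8)
    = 0.5 + 0.03125 + 0.015625 + 0.00390625
    = 141/256 = 0.55078125
Since 0.55078125 <= 1, Kraft's inequality IS satisfied.
A prefix code with these lengths CAN exist.

Kraft sum = 0.55078125. Satisfied.


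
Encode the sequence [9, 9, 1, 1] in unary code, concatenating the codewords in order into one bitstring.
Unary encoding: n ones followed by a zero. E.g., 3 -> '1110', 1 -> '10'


Encode each number as n ones followed by a terminating 0:
  9 -> 1111111110 (10 bits)
  9 -> 1111111110 (10 bits)
  1 -> 10 (2 bits)
  1 -> 10 (2 bits)
Total length = 10 + 10 + 2 + 2 = 24 bits.

Unary([9, 9, 1, 1]) = 111111111011111111101010 (24 bits)


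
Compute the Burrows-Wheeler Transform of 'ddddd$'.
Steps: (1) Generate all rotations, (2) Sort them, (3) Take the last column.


Rotations (sorted):
  0: $ddddd -> last char: d
  1: d$dddd -> last char: d
  2: dd$ddd -> last char: d
  3: ddd$dd -> last char: d
  4: dddd$d -> last char: d
  5: ddddd$ -> last char: $


BWT = ddddd$
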